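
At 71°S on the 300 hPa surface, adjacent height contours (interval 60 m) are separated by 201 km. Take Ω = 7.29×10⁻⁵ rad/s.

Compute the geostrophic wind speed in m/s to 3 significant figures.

21.2 m/s

Coriolis parameter at 71°S:
f = 2Ω sin φ = 2 × 7.29×10⁻⁵ × sin 71° = 1.38×10⁻⁴ s⁻¹
Height gradient: |∂Z/∂n| = 60 m / 201000 m = 2.99×10⁻⁴
On a pressure surface, geostrophic balance gives V_g = (g/f)|∂Z/∂n|:
V_g = 9.81 × 2.99×10⁻⁴ / 1.38×10⁻⁴ = 21.2 m/s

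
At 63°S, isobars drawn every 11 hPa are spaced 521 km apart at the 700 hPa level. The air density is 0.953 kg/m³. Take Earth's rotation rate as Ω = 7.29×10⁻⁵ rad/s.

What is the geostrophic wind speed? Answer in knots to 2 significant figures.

Coriolis parameter at 63°S:
f = 2Ω sin φ = 2 × 7.29×10⁻⁵ × sin 63° = 1.30×10⁻⁴ s⁻¹
Pressure gradient: |∂P/∂n| = 1100 Pa / 521000 m = 2.11×10⁻³ Pa/m
Geostrophic balance (pressure-gradient force = Coriolis force):
V_g = (1/(fρ)) |∂P/∂n| = 2.11×10⁻³ / (1.30×10⁻⁴ × 0.953) = 17.1 m/s
Converting: 17.1 m/s × 1.944 = 33 knots

33 knots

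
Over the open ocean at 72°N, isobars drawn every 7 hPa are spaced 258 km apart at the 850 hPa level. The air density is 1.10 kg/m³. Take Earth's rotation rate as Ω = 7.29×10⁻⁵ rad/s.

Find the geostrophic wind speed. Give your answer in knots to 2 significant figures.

35 knots

Coriolis parameter at 72°N:
f = 2Ω sin φ = 2 × 7.29×10⁻⁵ × sin 72° = 1.39×10⁻⁴ s⁻¹
Pressure gradient: |∂P/∂n| = 700 Pa / 258000 m = 2.71×10⁻³ Pa/m
Geostrophic balance (pressure-gradient force = Coriolis force):
V_g = (1/(fρ)) |∂P/∂n| = 2.71×10⁻³ / (1.39×10⁻⁴ × 1.10) = 17.8 m/s
Converting: 17.8 m/s × 1.944 = 35 knots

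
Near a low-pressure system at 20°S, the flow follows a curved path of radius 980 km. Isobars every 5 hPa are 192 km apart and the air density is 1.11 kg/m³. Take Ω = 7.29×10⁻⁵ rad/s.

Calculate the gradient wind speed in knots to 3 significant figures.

Coriolis parameter at 20°S:
f = 2Ω sin φ = 2 × 7.29×10⁻⁵ × sin 20° = 4.99×10⁻⁵ s⁻¹
Pressure gradient: |∂P/∂n| = 500 Pa / 192000 m = 2.60×10⁻³ Pa/m
Geostrophic speed: V_g = |∂P/∂n|/(fρ) = 2.60×10⁻³/(4.99×10⁻⁵ × 1.11) = 47.0 m/s
Around a low, centrifugal force acts outward with Coriolis, so pressure-gradient force balances both:
(1/ρ)|∂P/∂n| = fV + V²/R  →  V² + fR·V − fR·V_g = 0
With fR = 4.99×10⁻⁵ × 980×10³ m = 48.9 m/s:
V = [−fR + √((fR)² + 4 fR V_g)]/2 = [−48.9 + √(48.9² + 4×48.9×47)]/2 = 29.4 m/s
Subgeostrophic (V < V_g = 47 m/s), as expected around a low.
Converting: 29.4 m/s × 1.944 = 57.1 knots

57.1 knots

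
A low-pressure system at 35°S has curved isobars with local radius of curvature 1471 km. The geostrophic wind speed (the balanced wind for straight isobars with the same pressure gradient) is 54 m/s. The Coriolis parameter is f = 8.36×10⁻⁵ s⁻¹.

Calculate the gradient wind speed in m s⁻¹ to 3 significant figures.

40.6 m s⁻¹

Around a low, centrifugal force acts outward with Coriolis, so pressure-gradient force balances both:
(1/ρ)|∂P/∂n| = fV + V²/R  →  V² + fR·V − fR·V_g = 0
With fR = 8.36×10⁻⁵ × 1471×10³ m = 123 m/s:
V = [−fR + √((fR)² + 4 fR V_g)]/2 = [−123 + √(123² + 4×123×54)]/2 = 40.6 m/s
Subgeostrophic (V < V_g = 54 m/s), as expected around a low.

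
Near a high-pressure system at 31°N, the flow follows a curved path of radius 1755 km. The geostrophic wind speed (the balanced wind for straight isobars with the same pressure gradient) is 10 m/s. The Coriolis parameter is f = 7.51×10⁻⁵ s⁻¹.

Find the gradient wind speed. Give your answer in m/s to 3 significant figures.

10.9 m/s

Around a high, pressure-gradient force acts outward with centrifugal, so Coriolis balances both:
fV = (1/ρ)|∂P/∂n| + V²/R  →  V² − fR·V + fR·V_g = 0
With fR = 7.51×10⁻⁵ × 1755×10³ m = 132 m/s:
V = [fR − √((fR)² − 4 fR V_g)]/2 = [132 − √(132² − 4×132×10)]/2 = 10.9 m/s
Supergeostrophic (V > V_g = 10 m/s), as expected around a high.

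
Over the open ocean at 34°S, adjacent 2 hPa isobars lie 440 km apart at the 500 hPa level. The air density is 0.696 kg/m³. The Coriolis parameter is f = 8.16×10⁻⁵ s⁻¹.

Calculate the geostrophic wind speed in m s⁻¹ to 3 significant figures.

8.00 m s⁻¹

Pressure gradient: |∂P/∂n| = 200 Pa / 440000 m = 4.55×10⁻⁴ Pa/m
Geostrophic balance (pressure-gradient force = Coriolis force):
V_g = (1/(fρ)) |∂P/∂n| = 4.55×10⁻⁴ / (8.16×10⁻⁵ × 0.696) = 8.00 m/s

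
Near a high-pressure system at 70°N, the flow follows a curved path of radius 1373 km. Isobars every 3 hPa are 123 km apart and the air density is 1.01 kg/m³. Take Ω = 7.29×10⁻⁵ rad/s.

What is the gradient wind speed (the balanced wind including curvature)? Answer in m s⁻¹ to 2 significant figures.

20 m s⁻¹

Coriolis parameter at 70°N:
f = 2Ω sin φ = 2 × 7.29×10⁻⁵ × sin 70° = 1.37×10⁻⁴ s⁻¹
Pressure gradient: |∂P/∂n| = 300 Pa / 123000 m = 2.44×10⁻³ Pa/m
Geostrophic speed: V_g = |∂P/∂n|/(fρ) = 2.44×10⁻³/(1.37×10⁻⁴ × 1.01) = 17.6 m/s
Around a high, pressure-gradient force acts outward with centrifugal, so Coriolis balances both:
fV = (1/ρ)|∂P/∂n| + V²/R  →  V² − fR·V + fR·V_g = 0
With fR = 1.37×10⁻⁴ × 1373×10³ m = 188 m/s:
V = [fR − √((fR)² − 4 fR V_g)]/2 = [188 − √(188² − 4×188×17.6)]/2 = 19.7 m/s
Supergeostrophic (V > V_g = 17.6 m/s), as expected around a high.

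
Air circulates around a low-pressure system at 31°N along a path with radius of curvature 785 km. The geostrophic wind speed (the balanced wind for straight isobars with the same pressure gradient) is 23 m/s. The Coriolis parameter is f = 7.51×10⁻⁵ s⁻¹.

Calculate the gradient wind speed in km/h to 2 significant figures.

Around a low, centrifugal force acts outward with Coriolis, so pressure-gradient force balances both:
(1/ρ)|∂P/∂n| = fV + V²/R  →  V² + fR·V − fR·V_g = 0
With fR = 7.51×10⁻⁵ × 785×10³ m = 59.0 m/s:
V = [−fR + √((fR)² + 4 fR V_g)]/2 = [−59.0 + √(59.0² + 4×59.0×23)]/2 = 17.7 m/s
Subgeostrophic (V < V_g = 23 m/s), as expected around a low.
Converting: 17.7 m/s × 3.6 = 64 km/h

64 km/h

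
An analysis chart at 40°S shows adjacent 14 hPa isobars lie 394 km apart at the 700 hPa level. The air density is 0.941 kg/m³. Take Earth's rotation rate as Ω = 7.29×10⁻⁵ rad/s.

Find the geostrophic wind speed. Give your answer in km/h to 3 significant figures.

Coriolis parameter at 40°S:
f = 2Ω sin φ = 2 × 7.29×10⁻⁵ × sin 40° = 9.37×10⁻⁵ s⁻¹
Pressure gradient: |∂P/∂n| = 1400 Pa / 394000 m = 3.55×10⁻³ Pa/m
Geostrophic balance (pressure-gradient force = Coriolis force):
V_g = (1/(fρ)) |∂P/∂n| = 3.55×10⁻³ / (9.37×10⁻⁵ × 0.941) = 40.3 m/s
Converting: 40.3 m/s × 3.6 = 145 km/h

145 km/h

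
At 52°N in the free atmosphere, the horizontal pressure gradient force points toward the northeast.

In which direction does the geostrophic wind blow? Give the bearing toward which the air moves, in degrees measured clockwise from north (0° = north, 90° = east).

135°

The pressure-gradient force points toward the northeast (bearing 045°).
Geostrophic balance: in the Northern Hemisphere the Coriolis force deflects motion to the right, so the geostrophic wind blows 90° to the right of the pressure-gradient force (low pressure on the left).
Rotating 045° by 90° clockwise gives 135° — the wind blows toward the southeast.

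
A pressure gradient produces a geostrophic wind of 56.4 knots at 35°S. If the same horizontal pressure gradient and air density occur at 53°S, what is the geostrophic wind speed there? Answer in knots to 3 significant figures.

40.5 knots

With the same pressure gradient and density, V_g ∝ 1/f ∝ 1/sin φ.
V₂ = V₁ · sin φ₁ / sin φ₂ = 56.4 × sin 35° / sin 53°
V₂ = 56.4 × 0.5736/0.7986 = 40.5 knots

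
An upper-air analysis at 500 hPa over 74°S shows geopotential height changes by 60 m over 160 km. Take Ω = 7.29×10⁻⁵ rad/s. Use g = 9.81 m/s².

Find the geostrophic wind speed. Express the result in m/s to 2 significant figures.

26 m/s

Coriolis parameter at 74°S:
f = 2Ω sin φ = 2 × 7.29×10⁻⁵ × sin 74° = 1.40×10⁻⁴ s⁻¹
Height gradient: |∂Z/∂n| = 60 m / 160000 m = 3.75×10⁻⁴
On a pressure surface, geostrophic balance gives V_g = (g/f)|∂Z/∂n|:
V_g = 9.81 × 3.75×10⁻⁴ / 1.40×10⁻⁴ = 26.2 m/s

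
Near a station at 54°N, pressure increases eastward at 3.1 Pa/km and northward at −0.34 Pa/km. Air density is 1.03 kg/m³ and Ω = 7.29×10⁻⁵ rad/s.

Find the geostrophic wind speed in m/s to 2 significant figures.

26 m/s

Coriolis parameter at 54°N:
f = 2Ω sin φ = 2 × 7.29×10⁻⁵ × sin 54° = 1.18×10⁻⁴ s⁻¹
Component geostrophic relations (x east, y north):
u_g = −(1/(fρ)) ∂P/∂y,  v_g = (1/(fρ)) ∂P/∂x
u_g = −(−0.34×10⁻³)/(1.18×10⁻⁴ × 1.03) = 2.80 m/s;  v_g = (3.1×10⁻³)/(1.18×10⁻⁴ × 1.03) = 25.5 m/s
|V_g| = √(u_g² + v_g²) = 25.7 m/s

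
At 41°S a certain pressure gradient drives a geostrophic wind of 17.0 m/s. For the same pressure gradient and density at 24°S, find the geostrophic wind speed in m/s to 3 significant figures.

27.4 m/s

With the same pressure gradient and density, V_g ∝ 1/f ∝ 1/sin φ.
V₂ = V₁ · sin φ₁ / sin φ₂ = 17.0 × sin 41° / sin 24°
V₂ = 17.0 × 0.6561/0.4067 = 27.4 m/s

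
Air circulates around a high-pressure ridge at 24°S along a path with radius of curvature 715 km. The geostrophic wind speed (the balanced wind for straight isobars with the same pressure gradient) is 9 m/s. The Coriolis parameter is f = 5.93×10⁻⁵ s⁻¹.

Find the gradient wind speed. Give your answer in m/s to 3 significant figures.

13.0 m/s

Around a high, pressure-gradient force acts outward with centrifugal, so Coriolis balances both:
fV = (1/ρ)|∂P/∂n| + V²/R  →  V² − fR·V + fR·V_g = 0
With fR = 5.93×10⁻⁵ × 715×10³ m = 42.4 m/s:
V = [fR − √((fR)² − 4 fR V_g)]/2 = [42.4 − √(42.4² − 4×42.4×9)]/2 = 13 m/s
Supergeostrophic (V > V_g = 9 m/s), as expected around a high.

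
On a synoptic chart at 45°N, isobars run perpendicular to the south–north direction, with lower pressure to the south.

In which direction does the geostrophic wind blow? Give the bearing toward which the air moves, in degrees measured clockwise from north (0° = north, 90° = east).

The pressure-gradient force points toward the south (bearing 180°).
Geostrophic balance: in the Northern Hemisphere the Coriolis force deflects motion to the right, so the geostrophic wind blows 90° to the right of the pressure-gradient force (low pressure on the left).
Rotating 180° by 90° clockwise gives 270° — the wind blows toward the west.

270°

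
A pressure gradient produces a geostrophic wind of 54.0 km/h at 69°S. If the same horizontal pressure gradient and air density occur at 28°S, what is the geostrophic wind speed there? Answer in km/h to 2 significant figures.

110 km/h

With the same pressure gradient and density, V_g ∝ 1/f ∝ 1/sin φ.
V₂ = V₁ · sin φ₁ / sin φ₂ = 54.0 × sin 69° / sin 28°
V₂ = 54.0 × 0.9336/0.4695 = 110 km/h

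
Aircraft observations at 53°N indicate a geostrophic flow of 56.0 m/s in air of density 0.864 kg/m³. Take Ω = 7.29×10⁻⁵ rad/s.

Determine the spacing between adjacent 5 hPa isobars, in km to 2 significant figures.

89 km

Coriolis parameter at 53°N:
f = 2Ω sin φ = 2 × 7.29×10⁻⁵ × sin 53° = 1.16×10⁻⁴ s⁻¹
Geostrophic balance rearranged: |∂P/∂n| = f ρ V_g
|∂P/∂n| = 1.16×10⁻⁴ × 0.864 × 56.0 = 5.63×10⁻³ Pa/m
Isobar spacing: Δn = ΔP/|∂P/∂n| = 500 Pa / 5.63×10⁻³ Pa/m = 88749 m ≈ 89 km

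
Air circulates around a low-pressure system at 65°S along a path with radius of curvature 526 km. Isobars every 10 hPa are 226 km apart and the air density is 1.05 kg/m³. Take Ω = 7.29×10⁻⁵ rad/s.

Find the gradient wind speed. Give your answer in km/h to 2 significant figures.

86 km/h

Coriolis parameter at 65°S:
f = 2Ω sin φ = 2 × 7.29×10⁻⁵ × sin 65° = 1.32×10⁻⁴ s⁻¹
Pressure gradient: |∂P/∂n| = 1000 Pa / 226000 m = 4.42×10⁻³ Pa/m
Geostrophic speed: V_g = |∂P/∂n|/(fρ) = 4.42×10⁻³/(1.32×10⁻⁴ × 1.05) = 31.9 m/s
Around a low, centrifugal force acts outward with Coriolis, so pressure-gradient force balances both:
(1/ρ)|∂P/∂n| = fV + V²/R  →  V² + fR·V − fR·V_g = 0
With fR = 1.32×10⁻⁴ × 526×10³ m = 69.5 m/s:
V = [−fR + √((fR)² + 4 fR V_g)]/2 = [−69.5 + √(69.5² + 4×69.5×31.9)]/2 = 23.8 m/s
Subgeostrophic (V < V_g = 31.9 m/s), as expected around a low.
Converting: 23.8 m/s × 3.6 = 86 km/h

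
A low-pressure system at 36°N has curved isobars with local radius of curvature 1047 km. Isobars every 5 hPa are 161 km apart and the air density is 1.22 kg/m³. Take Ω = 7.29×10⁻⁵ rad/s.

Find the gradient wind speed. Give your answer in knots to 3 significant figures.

Coriolis parameter at 36°N:
f = 2Ω sin φ = 2 × 7.29×10⁻⁵ × sin 36° = 8.57×10⁻⁵ s⁻¹
Pressure gradient: |∂P/∂n| = 500 Pa / 161000 m = 3.11×10⁻³ Pa/m
Geostrophic speed: V_g = |∂P/∂n|/(fρ) = 3.11×10⁻³/(8.57×10⁻⁵ × 1.22) = 29.7 m/s
Around a low, centrifugal force acts outward with Coriolis, so pressure-gradient force balances both:
(1/ρ)|∂P/∂n| = fV + V²/R  →  V² + fR·V − fR·V_g = 0
With fR = 8.57×10⁻⁵ × 1047×10³ m = 89.7 m/s:
V = [−fR + √((fR)² + 4 fR V_g)]/2 = [−89.7 + √(89.7² + 4×89.7×29.7)]/2 = 23.5 m/s
Subgeostrophic (V < V_g = 29.7 m/s), as expected around a low.
Converting: 23.5 m/s × 1.944 = 45.7 knots

45.7 knots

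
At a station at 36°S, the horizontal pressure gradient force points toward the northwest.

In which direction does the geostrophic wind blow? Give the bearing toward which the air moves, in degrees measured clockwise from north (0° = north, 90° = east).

225°

The pressure-gradient force points toward the northwest (bearing 315°).
Geostrophic balance: in the Southern Hemisphere the Coriolis force deflects motion to the left, so the geostrophic wind blows 90° to the left of the pressure-gradient force (low pressure on the right).
Rotating 315° by 90° counterclockwise gives 225° — the wind blows toward the southwest.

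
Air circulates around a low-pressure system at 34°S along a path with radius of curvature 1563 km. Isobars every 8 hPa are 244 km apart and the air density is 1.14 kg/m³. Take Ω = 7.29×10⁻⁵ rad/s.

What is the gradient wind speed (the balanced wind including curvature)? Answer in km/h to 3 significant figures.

Coriolis parameter at 34°S:
f = 2Ω sin φ = 2 × 7.29×10⁻⁵ × sin 34° = 8.15×10⁻⁵ s⁻¹
Pressure gradient: |∂P/∂n| = 800 Pa / 244000 m = 3.28×10⁻³ Pa/m
Geostrophic speed: V_g = |∂P/∂n|/(fρ) = 3.28×10⁻³/(8.15×10⁻⁵ × 1.14) = 35.3 m/s
Around a low, centrifugal force acts outward with Coriolis, so pressure-gradient force balances both:
(1/ρ)|∂P/∂n| = fV + V²/R  →  V² + fR·V − fR·V_g = 0
With fR = 8.15×10⁻⁵ × 1563×10³ m = 127 m/s:
V = [−fR + √((fR)² + 4 fR V_g)]/2 = [−127 + √(127² + 4×127×35.3)]/2 = 28.8 m/s
Subgeostrophic (V < V_g = 35.3 m/s), as expected around a low.
Converting: 28.8 m/s × 3.6 = 104 km/h

104 km/h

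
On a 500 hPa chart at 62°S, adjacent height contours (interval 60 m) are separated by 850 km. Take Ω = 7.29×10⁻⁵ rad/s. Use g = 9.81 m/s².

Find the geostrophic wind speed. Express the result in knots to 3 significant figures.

Coriolis parameter at 62°S:
f = 2Ω sin φ = 2 × 7.29×10⁻⁵ × sin 62° = 1.29×10⁻⁴ s⁻¹
Height gradient: |∂Z/∂n| = 60 m / 850000 m = 7.06×10⁻⁵
On a pressure surface, geostrophic balance gives V_g = (g/f)|∂Z/∂n|:
V_g = 9.81 × 7.06×10⁻⁵ / 1.29×10⁻⁴ = 5.38 m/s
Converting: 5.38 m/s × 1.944 = 10.5 knots

10.5 knots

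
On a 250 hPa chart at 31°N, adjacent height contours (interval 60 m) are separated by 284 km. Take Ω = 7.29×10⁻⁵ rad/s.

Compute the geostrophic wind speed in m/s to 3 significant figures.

Coriolis parameter at 31°N:
f = 2Ω sin φ = 2 × 7.29×10⁻⁵ × sin 31° = 7.51×10⁻⁵ s⁻¹
Height gradient: |∂Z/∂n| = 60 m / 284000 m = 2.11×10⁻⁴
On a pressure surface, geostrophic balance gives V_g = (g/f)|∂Z/∂n|:
V_g = 9.81 × 2.11×10⁻⁴ / 7.51×10⁻⁵ = 27.6 m/s

27.6 m/s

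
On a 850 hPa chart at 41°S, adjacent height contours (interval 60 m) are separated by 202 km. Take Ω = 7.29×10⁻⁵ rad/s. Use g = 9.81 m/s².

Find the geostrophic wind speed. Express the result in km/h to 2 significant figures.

110 km/h

Coriolis parameter at 41°S:
f = 2Ω sin φ = 2 × 7.29×10⁻⁵ × sin 41° = 9.57×10⁻⁵ s⁻¹
Height gradient: |∂Z/∂n| = 60 m / 202000 m = 2.97×10⁻⁴
On a pressure surface, geostrophic balance gives V_g = (g/f)|∂Z/∂n|:
V_g = 9.81 × 2.97×10⁻⁴ / 9.57×10⁻⁵ = 30.5 m/s
Converting: 30.5 m/s × 3.6 = 110 km/h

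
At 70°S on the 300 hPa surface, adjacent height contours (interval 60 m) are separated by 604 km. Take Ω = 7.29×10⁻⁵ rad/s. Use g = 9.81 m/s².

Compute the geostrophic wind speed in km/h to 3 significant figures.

Coriolis parameter at 70°S:
f = 2Ω sin φ = 2 × 7.29×10⁻⁵ × sin 70° = 1.37×10⁻⁴ s⁻¹
Height gradient: |∂Z/∂n| = 60 m / 604000 m = 9.93×10⁻⁵
On a pressure surface, geostrophic balance gives V_g = (g/f)|∂Z/∂n|:
V_g = 9.81 × 9.93×10⁻⁵ / 1.37×10⁻⁴ = 7.11 m/s
Converting: 7.11 m/s × 3.6 = 25.6 km/h

25.6 km/h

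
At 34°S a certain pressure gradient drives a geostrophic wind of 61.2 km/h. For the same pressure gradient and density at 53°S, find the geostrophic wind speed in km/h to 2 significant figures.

With the same pressure gradient and density, V_g ∝ 1/f ∝ 1/sin φ.
V₂ = V₁ · sin φ₁ / sin φ₂ = 61.2 × sin 34° / sin 53°
V₂ = 61.2 × 0.5592/0.7986 = 43 km/h

43 km/h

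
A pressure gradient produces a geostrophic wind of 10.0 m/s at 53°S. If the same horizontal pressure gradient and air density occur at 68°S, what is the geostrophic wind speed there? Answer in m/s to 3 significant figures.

With the same pressure gradient and density, V_g ∝ 1/f ∝ 1/sin φ.
V₂ = V₁ · sin φ₁ / sin φ₂ = 10.0 × sin 53° / sin 68°
V₂ = 10.0 × 0.7986/0.9272 = 8.61 m/s

8.61 m/s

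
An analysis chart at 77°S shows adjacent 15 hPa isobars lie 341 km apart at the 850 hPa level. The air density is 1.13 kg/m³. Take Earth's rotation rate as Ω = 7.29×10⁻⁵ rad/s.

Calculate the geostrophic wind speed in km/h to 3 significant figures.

98.6 km/h

Coriolis parameter at 77°S:
f = 2Ω sin φ = 2 × 7.29×10⁻⁵ × sin 77° = 1.42×10⁻⁴ s⁻¹
Pressure gradient: |∂P/∂n| = 1500 Pa / 341000 m = 4.40×10⁻³ Pa/m
Geostrophic balance (pressure-gradient force = Coriolis force):
V_g = (1/(fρ)) |∂P/∂n| = 4.40×10⁻³ / (1.42×10⁻⁴ × 1.13) = 27.4 m/s
Converting: 27.4 m/s × 3.6 = 98.6 km/h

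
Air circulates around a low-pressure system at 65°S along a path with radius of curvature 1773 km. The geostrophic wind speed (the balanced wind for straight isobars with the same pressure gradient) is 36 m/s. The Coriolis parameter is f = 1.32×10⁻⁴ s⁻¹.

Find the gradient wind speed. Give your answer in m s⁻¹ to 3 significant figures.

31.7 m s⁻¹

Around a low, centrifugal force acts outward with Coriolis, so pressure-gradient force balances both:
(1/ρ)|∂P/∂n| = fV + V²/R  →  V² + fR·V − fR·V_g = 0
With fR = 1.32×10⁻⁴ × 1773×10³ m = 234 m/s:
V = [−fR + √((fR)² + 4 fR V_g)]/2 = [−234 + √(234² + 4×234×36)]/2 = 31.7 m/s
Subgeostrophic (V < V_g = 36 m/s), as expected around a low.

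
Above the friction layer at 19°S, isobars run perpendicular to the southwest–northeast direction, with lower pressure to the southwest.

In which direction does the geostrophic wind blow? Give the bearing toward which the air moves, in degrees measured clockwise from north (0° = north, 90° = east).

The pressure-gradient force points toward the southwest (bearing 225°).
Geostrophic balance: in the Southern Hemisphere the Coriolis force deflects motion to the left, so the geostrophic wind blows 90° to the left of the pressure-gradient force (low pressure on the right).
Rotating 225° by 90° counterclockwise gives 135° — the wind blows toward the southeast.

135°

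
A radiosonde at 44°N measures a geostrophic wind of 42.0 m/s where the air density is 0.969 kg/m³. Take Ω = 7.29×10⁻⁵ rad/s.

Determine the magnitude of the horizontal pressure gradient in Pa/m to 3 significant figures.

4.12×10⁻³ Pa/m

Coriolis parameter at 44°N:
f = 2Ω sin φ = 2 × 7.29×10⁻⁵ × sin 44° = 1.01×10⁻⁴ s⁻¹
Geostrophic balance rearranged: |∂P/∂n| = f ρ V_g
|∂P/∂n| = 1.01×10⁻⁴ × 0.969 × 42.0 = 4.12×10⁻³ Pa/m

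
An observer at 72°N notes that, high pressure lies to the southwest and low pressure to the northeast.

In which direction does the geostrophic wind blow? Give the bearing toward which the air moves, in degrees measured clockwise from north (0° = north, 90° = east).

The pressure-gradient force points toward the northeast (bearing 045°).
Geostrophic balance: in the Northern Hemisphere the Coriolis force deflects motion to the right, so the geostrophic wind blows 90° to the right of the pressure-gradient force (low pressure on the left).
Rotating 045° by 90° clockwise gives 135° — the wind blows toward the southeast.

135°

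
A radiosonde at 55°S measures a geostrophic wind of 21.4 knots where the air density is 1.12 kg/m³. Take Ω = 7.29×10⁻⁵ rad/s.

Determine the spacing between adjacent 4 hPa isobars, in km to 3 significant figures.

Coriolis parameter at 55°S:
f = 2Ω sin φ = 2 × 7.29×10⁻⁵ × sin 55° = 1.19×10⁻⁴ s⁻¹
Wind speed in SI: 21.4 knots = 11.0 m/s
Geostrophic balance rearranged: |∂P/∂n| = f ρ V_g
|∂P/∂n| = 1.19×10⁻⁴ × 1.12 × 11.0 = 1.47×10⁻³ Pa/m
Isobar spacing: Δn = ΔP/|∂P/∂n| = 400 Pa / 1.47×10⁻³ Pa/m = 271624 m ≈ 272 km

272 km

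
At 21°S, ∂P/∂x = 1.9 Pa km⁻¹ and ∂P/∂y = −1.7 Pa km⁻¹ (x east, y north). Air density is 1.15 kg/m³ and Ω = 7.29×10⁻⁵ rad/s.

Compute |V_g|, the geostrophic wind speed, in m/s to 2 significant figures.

Coriolis parameter at 21°S:
f = 2Ω sin φ = 2 × 7.29×10⁻⁵ × sin 21° = 5.23×10⁻⁵ s⁻¹
In the Southern Hemisphere f is negative: f = −5.23×10⁻⁵ s⁻¹.
Component geostrophic relations (x east, y north):
u_g = −(1/(fρ)) ∂P/∂y,  v_g = (1/(fρ)) ∂P/∂x
u_g = −(−1.7×10⁻³)/(−5.23×10⁻⁵ × 1.15) = −28.3 m/s;  v_g = (1.9×10⁻³)/(−5.23×10⁻⁵ × 1.15) = −31.6 m/s
|V_g| = √(u_g² + v_g²) = 42.4 m/s

42 m/s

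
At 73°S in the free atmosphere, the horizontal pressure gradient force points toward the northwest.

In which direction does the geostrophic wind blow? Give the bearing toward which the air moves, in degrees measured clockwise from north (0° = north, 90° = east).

The pressure-gradient force points toward the northwest (bearing 315°).
Geostrophic balance: in the Southern Hemisphere the Coriolis force deflects motion to the left, so the geostrophic wind blows 90° to the left of the pressure-gradient force (low pressure on the right).
Rotating 315° by 90° counterclockwise gives 225° — the wind blows toward the southwest.

225°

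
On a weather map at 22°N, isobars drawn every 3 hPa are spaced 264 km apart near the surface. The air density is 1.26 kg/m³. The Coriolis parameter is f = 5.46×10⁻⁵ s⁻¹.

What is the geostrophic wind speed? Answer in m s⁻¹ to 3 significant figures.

Pressure gradient: |∂P/∂n| = 300 Pa / 264000 m = 1.14×10⁻³ Pa/m
Geostrophic balance (pressure-gradient force = Coriolis force):
V_g = (1/(fρ)) |∂P/∂n| = 1.14×10⁻³ / (5.46×10⁻⁵ × 1.26) = 16.5 m/s

16.5 m s⁻¹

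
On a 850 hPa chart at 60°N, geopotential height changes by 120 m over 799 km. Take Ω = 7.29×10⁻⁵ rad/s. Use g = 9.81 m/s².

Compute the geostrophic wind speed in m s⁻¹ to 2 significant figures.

12 m s⁻¹

Coriolis parameter at 60°N:
f = 2Ω sin φ = 2 × 7.29×10⁻⁵ × sin 60° = 1.26×10⁻⁴ s⁻¹
Height gradient: |∂Z/∂n| = 120 m / 799000 m = 1.50×10⁻⁴
On a pressure surface, geostrophic balance gives V_g = (g/f)|∂Z/∂n|:
V_g = 9.81 × 1.50×10⁻⁴ / 1.26×10⁻⁴ = 11.7 m/s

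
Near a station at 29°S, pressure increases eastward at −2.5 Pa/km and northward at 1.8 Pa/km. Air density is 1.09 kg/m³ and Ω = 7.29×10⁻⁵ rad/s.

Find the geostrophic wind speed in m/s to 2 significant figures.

40 m/s

Coriolis parameter at 29°S:
f = 2Ω sin φ = 2 × 7.29×10⁻⁵ × sin 29° = 7.07×10⁻⁵ s⁻¹
In the Southern Hemisphere f is negative: f = −7.07×10⁻⁵ s⁻¹.
Component geostrophic relations (x east, y north):
u_g = −(1/(fρ)) ∂P/∂y,  v_g = (1/(fρ)) ∂P/∂x
u_g = −(1.8×10⁻³)/(−7.07×10⁻⁵ × 1.09) = 23.4 m/s;  v_g = (−2.5×10⁻³)/(−7.07×10⁻⁵ × 1.09) = 32.4 m/s
|V_g| = √(u_g² + v_g²) = 40.0 m/s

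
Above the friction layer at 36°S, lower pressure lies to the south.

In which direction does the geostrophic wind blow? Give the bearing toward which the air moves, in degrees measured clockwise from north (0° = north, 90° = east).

090°

The pressure-gradient force points toward the south (bearing 180°).
Geostrophic balance: in the Southern Hemisphere the Coriolis force deflects motion to the left, so the geostrophic wind blows 90° to the left of the pressure-gradient force (low pressure on the right).
Rotating 180° by 90° counterclockwise gives 090° — the wind blows toward the east.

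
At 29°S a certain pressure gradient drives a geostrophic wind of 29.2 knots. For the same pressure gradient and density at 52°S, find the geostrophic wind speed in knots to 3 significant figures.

18.0 knots

With the same pressure gradient and density, V_g ∝ 1/f ∝ 1/sin φ.
V₂ = V₁ · sin φ₁ / sin φ₂ = 29.2 × sin 29° / sin 52°
V₂ = 29.2 × 0.4848/0.7880 = 18.0 knots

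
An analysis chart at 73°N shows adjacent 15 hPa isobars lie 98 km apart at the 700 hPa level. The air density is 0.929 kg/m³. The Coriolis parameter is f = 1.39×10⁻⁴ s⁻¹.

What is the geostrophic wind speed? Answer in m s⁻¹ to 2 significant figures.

Pressure gradient: |∂P/∂n| = 1500 Pa / 98000 m = 1.53×10⁻² Pa/m
Geostrophic balance (pressure-gradient force = Coriolis force):
V_g = (1/(fρ)) |∂P/∂n| = 1.53×10⁻² / (1.39×10⁻⁴ × 0.929) = 119 m/s

120 m s⁻¹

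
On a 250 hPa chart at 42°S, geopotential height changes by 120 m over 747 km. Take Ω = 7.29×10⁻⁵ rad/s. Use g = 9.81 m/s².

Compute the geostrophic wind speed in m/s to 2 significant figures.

Coriolis parameter at 42°S:
f = 2Ω sin φ = 2 × 7.29×10⁻⁵ × sin 42° = 9.76×10⁻⁵ s⁻¹
Height gradient: |∂Z/∂n| = 120 m / 747000 m = 1.61×10⁻⁴
On a pressure surface, geostrophic balance gives V_g = (g/f)|∂Z/∂n|:
V_g = 9.81 × 1.61×10⁻⁴ / 9.76×10⁻⁵ = 16.2 m/s

16 m/s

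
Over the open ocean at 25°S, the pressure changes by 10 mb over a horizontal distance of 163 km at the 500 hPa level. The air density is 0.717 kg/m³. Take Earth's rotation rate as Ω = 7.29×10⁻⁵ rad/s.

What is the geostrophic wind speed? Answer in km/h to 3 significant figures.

500 km/h

Coriolis parameter at 25°S:
f = 2Ω sin φ = 2 × 7.29×10⁻⁵ × sin 25° = 6.16×10⁻⁵ s⁻¹
Pressure gradient: |∂P/∂n| = 1000 Pa / 163000 m = 6.13×10⁻³ Pa/m
Geostrophic balance (pressure-gradient force = Coriolis force):
V_g = (1/(fρ)) |∂P/∂n| = 6.13×10⁻³ / (6.16×10⁻⁵ × 0.717) = 139 m/s
Converting: 139 m/s × 3.6 = 500 km/h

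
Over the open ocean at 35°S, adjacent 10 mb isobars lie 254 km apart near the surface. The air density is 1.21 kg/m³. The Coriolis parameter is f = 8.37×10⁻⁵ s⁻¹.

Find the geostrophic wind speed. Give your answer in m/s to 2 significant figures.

Pressure gradient: |∂P/∂n| = 1000 Pa / 254000 m = 3.94×10⁻³ Pa/m
Geostrophic balance (pressure-gradient force = Coriolis force):
V_g = (1/(fρ)) |∂P/∂n| = 3.94×10⁻³ / (8.37×10⁻⁵ × 1.21) = 38.9 m/s

39 m/s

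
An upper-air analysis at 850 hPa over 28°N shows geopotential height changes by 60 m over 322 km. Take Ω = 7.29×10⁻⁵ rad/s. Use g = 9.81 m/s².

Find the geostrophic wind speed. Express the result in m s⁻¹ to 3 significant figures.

26.7 m s⁻¹

Coriolis parameter at 28°N:
f = 2Ω sin φ = 2 × 7.29×10⁻⁵ × sin 28° = 6.84×10⁻⁵ s⁻¹
Height gradient: |∂Z/∂n| = 60 m / 322000 m = 1.86×10⁻⁴
On a pressure surface, geostrophic balance gives V_g = (g/f)|∂Z/∂n|:
V_g = 9.81 × 1.86×10⁻⁴ / 6.84×10⁻⁵ = 26.7 m/s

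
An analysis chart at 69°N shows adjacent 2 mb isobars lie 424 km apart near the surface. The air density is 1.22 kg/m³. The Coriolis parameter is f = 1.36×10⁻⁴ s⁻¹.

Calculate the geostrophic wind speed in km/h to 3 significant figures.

Pressure gradient: |∂P/∂n| = 200 Pa / 424000 m = 4.72×10⁻⁴ Pa/m
Geostrophic balance (pressure-gradient force = Coriolis force):
V_g = (1/(fρ)) |∂P/∂n| = 4.72×10⁻⁴ / (1.36×10⁻⁴ × 1.22) = 2.84 m/s
Converting: 2.84 m/s × 3.6 = 10.2 km/h

10.2 km/h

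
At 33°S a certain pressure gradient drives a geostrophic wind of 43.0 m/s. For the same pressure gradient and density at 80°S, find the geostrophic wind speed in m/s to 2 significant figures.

With the same pressure gradient and density, V_g ∝ 1/f ∝ 1/sin φ.
V₂ = V₁ · sin φ₁ / sin φ₂ = 43.0 × sin 33° / sin 80°
V₂ = 43.0 × 0.5446/0.9848 = 24 m/s

24 m/s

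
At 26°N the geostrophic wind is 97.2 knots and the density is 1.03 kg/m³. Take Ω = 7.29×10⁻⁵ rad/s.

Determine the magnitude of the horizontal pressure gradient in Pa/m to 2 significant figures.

Coriolis parameter at 26°N:
f = 2Ω sin φ = 2 × 7.29×10⁻⁵ × sin 26° = 6.39×10⁻⁵ s⁻¹
Wind speed in SI: 97.2 knots = 50.0 m/s
Geostrophic balance rearranged: |∂P/∂n| = f ρ V_g
|∂P/∂n| = 6.39×10⁻⁵ × 1.03 × 50.0 = 3.29×10⁻³ Pa/m

3.3×10⁻³ Pa/m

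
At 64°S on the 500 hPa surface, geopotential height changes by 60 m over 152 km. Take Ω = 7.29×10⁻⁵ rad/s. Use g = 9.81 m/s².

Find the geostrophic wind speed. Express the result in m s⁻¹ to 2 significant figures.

30 m s⁻¹

Coriolis parameter at 64°S:
f = 2Ω sin φ = 2 × 7.29×10⁻⁵ × sin 64° = 1.31×10⁻⁴ s⁻¹
Height gradient: |∂Z/∂n| = 60 m / 152000 m = 3.95×10⁻⁴
On a pressure surface, geostrophic balance gives V_g = (g/f)|∂Z/∂n|:
V_g = 9.81 × 3.95×10⁻⁴ / 1.31×10⁻⁴ = 29.6 m/s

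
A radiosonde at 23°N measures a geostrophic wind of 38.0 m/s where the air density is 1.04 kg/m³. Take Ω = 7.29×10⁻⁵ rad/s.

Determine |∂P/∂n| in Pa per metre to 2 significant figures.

Coriolis parameter at 23°N:
f = 2Ω sin φ = 2 × 7.29×10⁻⁵ × sin 23° = 5.70×10⁻⁵ s⁻¹
Geostrophic balance rearranged: |∂P/∂n| = f ρ V_g
|∂P/∂n| = 5.70×10⁻⁵ × 1.04 × 38.0 = 2.25×10⁻³ Pa/m

2.3×10⁻³ Pa/m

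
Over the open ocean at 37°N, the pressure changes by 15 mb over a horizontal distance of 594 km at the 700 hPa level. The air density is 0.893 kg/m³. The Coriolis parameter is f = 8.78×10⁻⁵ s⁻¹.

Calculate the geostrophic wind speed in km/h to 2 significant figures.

Pressure gradient: |∂P/∂n| = 1500 Pa / 594000 m = 2.53×10⁻³ Pa/m
Geostrophic balance (pressure-gradient force = Coriolis force):
V_g = (1/(fρ)) |∂P/∂n| = 2.53×10⁻³ / (8.78×10⁻⁵ × 0.893) = 32.2 m/s
Converting: 32.2 m/s × 3.6 = 120 km/h

120 km/h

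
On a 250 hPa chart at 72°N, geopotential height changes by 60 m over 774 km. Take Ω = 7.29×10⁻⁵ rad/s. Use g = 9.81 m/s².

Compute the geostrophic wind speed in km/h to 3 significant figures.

Coriolis parameter at 72°N:
f = 2Ω sin φ = 2 × 7.29×10⁻⁵ × sin 72° = 1.39×10⁻⁴ s⁻¹
Height gradient: |∂Z/∂n| = 60 m / 774000 m = 7.75×10⁻⁵
On a pressure surface, geostrophic balance gives V_g = (g/f)|∂Z/∂n|:
V_g = 9.81 × 7.75×10⁻⁵ / 1.39×10⁻⁴ = 5.48 m/s
Converting: 5.48 m/s × 3.6 = 19.7 km/h

19.7 km/h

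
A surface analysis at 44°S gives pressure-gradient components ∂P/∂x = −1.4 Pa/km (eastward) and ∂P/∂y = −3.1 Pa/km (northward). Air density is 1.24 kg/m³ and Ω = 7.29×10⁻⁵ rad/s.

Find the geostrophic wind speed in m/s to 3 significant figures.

Coriolis parameter at 44°S:
f = 2Ω sin φ = 2 × 7.29×10⁻⁵ × sin 44° = 1.01×10⁻⁴ s⁻¹
In the Southern Hemisphere f is negative: f = −1.01×10⁻⁴ s⁻¹.
Component geostrophic relations (x east, y north):
u_g = −(1/(fρ)) ∂P/∂y,  v_g = (1/(fρ)) ∂P/∂x
u_g = −(−3.1×10⁻³)/(−1.01×10⁻⁴ × 1.24) = −24.7 m/s;  v_g = (−1.4×10⁻³)/(−1.01×10⁻⁴ × 1.24) = 11.1 m/s
|V_g| = √(u_g² + v_g²) = 27.1 m/s

27.1 m/s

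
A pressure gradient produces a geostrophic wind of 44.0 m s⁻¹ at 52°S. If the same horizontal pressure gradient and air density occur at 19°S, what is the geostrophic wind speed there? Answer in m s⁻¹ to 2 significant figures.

110 m s⁻¹

With the same pressure gradient and density, V_g ∝ 1/f ∝ 1/sin φ.
V₂ = V₁ · sin φ₁ / sin φ₂ = 44.0 × sin 52° / sin 19°
V₂ = 44.0 × 0.7880/0.3256 = 110 m s⁻¹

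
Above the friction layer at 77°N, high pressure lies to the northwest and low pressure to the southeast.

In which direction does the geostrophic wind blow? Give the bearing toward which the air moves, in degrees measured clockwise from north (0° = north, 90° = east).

225°

The pressure-gradient force points toward the southeast (bearing 135°).
Geostrophic balance: in the Northern Hemisphere the Coriolis force deflects motion to the right, so the geostrophic wind blows 90° to the right of the pressure-gradient force (low pressure on the left).
Rotating 135° by 90° clockwise gives 225° — the wind blows toward the southwest.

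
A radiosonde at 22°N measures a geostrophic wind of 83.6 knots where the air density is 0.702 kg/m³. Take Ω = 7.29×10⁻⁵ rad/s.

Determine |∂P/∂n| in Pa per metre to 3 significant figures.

1.65×10⁻³ Pa/m

Coriolis parameter at 22°N:
f = 2Ω sin φ = 2 × 7.29×10⁻⁵ × sin 22° = 5.46×10⁻⁵ s⁻¹
Wind speed in SI: 83.6 knots = 43.0 m/s
Geostrophic balance rearranged: |∂P/∂n| = f ρ V_g
|∂P/∂n| = 5.46×10⁻⁵ × 0.702 × 43.0 = 1.65×10⁻³ Pa/m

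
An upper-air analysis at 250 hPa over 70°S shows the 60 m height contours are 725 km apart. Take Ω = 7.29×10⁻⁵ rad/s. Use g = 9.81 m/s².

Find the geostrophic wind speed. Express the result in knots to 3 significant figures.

Coriolis parameter at 70°S:
f = 2Ω sin φ = 2 × 7.29×10⁻⁵ × sin 70° = 1.37×10⁻⁴ s⁻¹
Height gradient: |∂Z/∂n| = 60 m / 725000 m = 8.28×10⁻⁵
On a pressure surface, geostrophic balance gives V_g = (g/f)|∂Z/∂n|:
V_g = 9.81 × 8.28×10⁻⁵ / 1.37×10⁻⁴ = 5.93 m/s
Converting: 5.93 m/s × 1.944 = 11.5 knots

11.5 knots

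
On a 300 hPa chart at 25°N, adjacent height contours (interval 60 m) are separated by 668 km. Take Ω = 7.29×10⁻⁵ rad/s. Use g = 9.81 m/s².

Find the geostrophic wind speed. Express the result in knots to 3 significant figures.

Coriolis parameter at 25°N:
f = 2Ω sin φ = 2 × 7.29×10⁻⁵ × sin 25° = 6.16×10⁻⁵ s⁻¹
Height gradient: |∂Z/∂n| = 60 m / 668000 m = 8.98×10⁻⁵
On a pressure surface, geostrophic balance gives V_g = (g/f)|∂Z/∂n|:
V_g = 9.81 × 8.98×10⁻⁵ / 6.16×10⁻⁵ = 14.3 m/s
Converting: 14.3 m/s × 1.944 = 27.8 knots

27.8 knots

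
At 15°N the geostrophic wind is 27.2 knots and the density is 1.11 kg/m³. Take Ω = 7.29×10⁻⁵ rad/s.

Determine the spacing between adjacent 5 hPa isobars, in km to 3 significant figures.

853 km

Coriolis parameter at 15°N:
f = 2Ω sin φ = 2 × 7.29×10⁻⁵ × sin 15° = 3.77×10⁻⁵ s⁻¹
Wind speed in SI: 27.2 knots = 14.0 m/s
Geostrophic balance rearranged: |∂P/∂n| = f ρ V_g
|∂P/∂n| = 3.77×10⁻⁵ × 1.11 × 14.0 = 5.86×10⁻⁴ Pa/m
Isobar spacing: Δn = ΔP/|∂P/∂n| = 500 Pa / 5.86×10⁻⁴ Pa/m = 853073 m ≈ 853 km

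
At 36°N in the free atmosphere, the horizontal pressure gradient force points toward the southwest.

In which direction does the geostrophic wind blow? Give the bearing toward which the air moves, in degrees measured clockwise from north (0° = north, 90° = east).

315°

The pressure-gradient force points toward the southwest (bearing 225°).
Geostrophic balance: in the Northern Hemisphere the Coriolis force deflects motion to the right, so the geostrophic wind blows 90° to the right of the pressure-gradient force (low pressure on the left).
Rotating 225° by 90° clockwise gives 315° — the wind blows toward the northwest.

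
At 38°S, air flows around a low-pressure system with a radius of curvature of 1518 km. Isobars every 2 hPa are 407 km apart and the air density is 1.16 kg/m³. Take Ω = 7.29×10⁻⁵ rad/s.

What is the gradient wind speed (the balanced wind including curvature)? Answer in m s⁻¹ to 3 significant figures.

4.57 m s⁻¹

Coriolis parameter at 38°S:
f = 2Ω sin φ = 2 × 7.29×10⁻⁵ × sin 38° = 8.98×10⁻⁵ s⁻¹
Pressure gradient: |∂P/∂n| = 200 Pa / 407000 m = 4.91×10⁻⁴ Pa/m
Geostrophic speed: V_g = |∂P/∂n|/(fρ) = 4.91×10⁻⁴/(8.98×10⁻⁵ × 1.16) = 4.72 m/s
Around a low, centrifugal force acts outward with Coriolis, so pressure-gradient force balances both:
(1/ρ)|∂P/∂n| = fV + V²/R  →  V² + fR·V − fR·V_g = 0
With fR = 8.98×10⁻⁵ × 1518×10³ m = 136 m/s:
V = [−fR + √((fR)² + 4 fR V_g)]/2 = [−136 + √(136² + 4×136×4.72)]/2 = 4.57 m/s
Subgeostrophic (V < V_g = 4.72 m/s), as expected around a low.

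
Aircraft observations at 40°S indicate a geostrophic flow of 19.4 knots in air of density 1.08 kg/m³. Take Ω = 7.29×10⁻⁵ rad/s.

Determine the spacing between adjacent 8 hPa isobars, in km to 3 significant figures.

792 km

Coriolis parameter at 40°S:
f = 2Ω sin φ = 2 × 7.29×10⁻⁵ × sin 40° = 9.37×10⁻⁵ s⁻¹
Wind speed in SI: 19.4 knots = 9.98 m/s
Geostrophic balance rearranged: |∂P/∂n| = f ρ V_g
|∂P/∂n| = 9.37×10⁻⁵ × 1.08 × 9.98 = 1.01×10⁻³ Pa/m
Isobar spacing: Δn = ΔP/|∂P/∂n| = 800 Pa / 1.01×10⁻³ Pa/m = 791957 m ≈ 792 km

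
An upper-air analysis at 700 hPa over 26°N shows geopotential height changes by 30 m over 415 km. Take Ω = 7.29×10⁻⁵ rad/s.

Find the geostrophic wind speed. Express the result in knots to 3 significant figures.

21.6 knots

Coriolis parameter at 26°N:
f = 2Ω sin φ = 2 × 7.29×10⁻⁵ × sin 26° = 6.39×10⁻⁵ s⁻¹
Height gradient: |∂Z/∂n| = 30 m / 415000 m = 7.23×10⁻⁵
On a pressure surface, geostrophic balance gives V_g = (g/f)|∂Z/∂n|:
V_g = 9.81 × 7.23×10⁻⁵ / 6.39×10⁻⁵ = 11.1 m/s
Converting: 11.1 m/s × 1.944 = 21.6 knots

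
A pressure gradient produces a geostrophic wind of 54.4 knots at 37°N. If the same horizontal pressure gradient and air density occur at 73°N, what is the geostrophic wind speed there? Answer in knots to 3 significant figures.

With the same pressure gradient and density, V_g ∝ 1/f ∝ 1/sin φ.
V₂ = V₁ · sin φ₁ / sin φ₂ = 54.4 × sin 37° / sin 73°
V₂ = 54.4 × 0.6018/0.9563 = 34.2 knots

34.2 knots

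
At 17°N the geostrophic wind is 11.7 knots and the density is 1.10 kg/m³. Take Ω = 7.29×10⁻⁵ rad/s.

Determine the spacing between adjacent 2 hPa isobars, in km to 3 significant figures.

709 km

Coriolis parameter at 17°N:
f = 2Ω sin φ = 2 × 7.29×10⁻⁵ × sin 17° = 4.26×10⁻⁵ s⁻¹
Wind speed in SI: 11.7 knots = 6.02 m/s
Geostrophic balance rearranged: |∂P/∂n| = f ρ V_g
|∂P/∂n| = 4.26×10⁻⁵ × 1.10 × 6.02 = 2.82×10⁻⁴ Pa/m
Isobar spacing: Δn = ΔP/|∂P/∂n| = 200 Pa / 2.82×10⁻⁴ Pa/m = 708632 m ≈ 709 km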